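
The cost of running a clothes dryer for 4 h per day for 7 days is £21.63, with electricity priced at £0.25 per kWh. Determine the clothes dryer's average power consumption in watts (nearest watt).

Energy = £21.63 ÷ £0.25/kWh = 86.52 kWh
Runtime = 4 h/day × 7 days = 28 h
Power = 86.52 kWh ÷ 28 h = 3.09 kW = 3090 W

3090 W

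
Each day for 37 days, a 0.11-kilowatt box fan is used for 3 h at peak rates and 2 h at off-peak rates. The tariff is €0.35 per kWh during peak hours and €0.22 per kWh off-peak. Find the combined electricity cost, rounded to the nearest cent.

Peak energy = 0.11 kW × 3 h × 37 = 12.21 kWh
Off-peak energy = 0.11 kW × 2 h × 37 = 8.14 kWh
Cost = 12.21 × €0.35 + 8.14 × €0.22 = €4.2735 + €1.7908 = €6.06

€6.06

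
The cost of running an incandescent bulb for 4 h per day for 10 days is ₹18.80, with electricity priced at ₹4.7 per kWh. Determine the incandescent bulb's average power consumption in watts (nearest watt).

100 W

Energy = ₹18.80 ÷ ₹4.7/kWh = 4 kWh
Runtime = 4 h/day × 10 days = 40 h
Power = 4 kWh ÷ 40 h = 0.1 kW = 100 W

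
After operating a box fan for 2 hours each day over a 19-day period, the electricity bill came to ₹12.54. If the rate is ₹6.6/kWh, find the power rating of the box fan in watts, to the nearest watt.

Energy = ₹12.54 ÷ ₹6.6/kWh = 1.9 kWh
Runtime = 2 h/day × 19 days = 38 h
Power = 1.9 kWh ÷ 38 h = 0.05 kW = 50 W

50 W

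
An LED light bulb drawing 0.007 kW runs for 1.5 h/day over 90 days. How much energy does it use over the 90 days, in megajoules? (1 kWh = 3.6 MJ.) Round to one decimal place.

3.4 MJ

Runtime = 1.5 h/day × 90 days = 135 h
Energy = 0.007 kW × 135 h = 0.945 kWh
= 0.945 × 3.6 MJ = 3.4 MJ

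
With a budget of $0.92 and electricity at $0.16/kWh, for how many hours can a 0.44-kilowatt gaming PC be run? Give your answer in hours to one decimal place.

13.1 h

Energy available = $0.92 ÷ $0.16/kWh = 5.75 kWh
Hours = 5.75 kWh ÷ 0.44 kW = 13.1 h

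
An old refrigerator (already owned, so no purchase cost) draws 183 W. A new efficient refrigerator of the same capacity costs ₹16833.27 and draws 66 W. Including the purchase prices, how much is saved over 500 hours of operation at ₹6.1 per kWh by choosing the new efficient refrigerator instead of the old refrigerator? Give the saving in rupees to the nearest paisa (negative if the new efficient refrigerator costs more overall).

old refrigerator: ₹0.00 + (183/1000) kW × 500 h × ₹6.1 = ₹0.00 + ₹558.15 = ₹558.15
new efficient refrigerator: ₹16833.27 + (66/1000) kW × 500 h × ₹6.1 = ₹16833.27 + ₹201.3 = ₹17034.57
Saving = ₹558.15 − ₹17034.57 = −₹16476.42

-₹16476.42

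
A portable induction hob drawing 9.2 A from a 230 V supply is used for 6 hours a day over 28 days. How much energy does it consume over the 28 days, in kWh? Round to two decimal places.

355.49 kWh

Power = 9.2 A × 230 V = 2116 W = 2.116 kW
Runtime = 6 h/day × 28 days = 168 h
Energy = 2.116 kW × 168 h = 355.488 kWh ≈ 355.49 kWh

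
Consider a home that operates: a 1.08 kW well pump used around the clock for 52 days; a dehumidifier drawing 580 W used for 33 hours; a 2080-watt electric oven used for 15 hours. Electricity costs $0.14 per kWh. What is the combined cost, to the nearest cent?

well pump: Runtime = 24 h × 52 = 1248 h
well pump: 1.08 kW × 1248 h = 1347.84 kWh
dehumidifier: 0.58 kW × 33 h = 19.14 kWh
electric oven: 2.08 kW × 15 h = 31.2 kWh
Total energy = 1398.18 kWh
Cost = 1398.18 × $0.14 = $195.75

$195.75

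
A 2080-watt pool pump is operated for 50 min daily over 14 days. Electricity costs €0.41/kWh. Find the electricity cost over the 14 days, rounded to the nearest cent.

Runtime = 50 min × 14 = 700 min = 11.666666… h
Energy = 2.08 kW × 11.666666… h = 24.266666… kWh
Cost = 24.266666… kWh × €0.41/kWh = €9.95

€9.95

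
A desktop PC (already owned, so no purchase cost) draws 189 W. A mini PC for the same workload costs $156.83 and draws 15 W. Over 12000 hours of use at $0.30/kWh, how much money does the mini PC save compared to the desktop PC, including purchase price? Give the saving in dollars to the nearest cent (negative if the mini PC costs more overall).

desktop PC: $0.00 + (189/1000) kW × 12000 h × $0.30 = $0.00 + $680.4 = $680.4
mini PC: $156.83 + (15/1000) kW × 12000 h × $0.30 = $156.83 + $54 = $210.83
Saving = $680.4 − $210.83 = $469.57

$469.57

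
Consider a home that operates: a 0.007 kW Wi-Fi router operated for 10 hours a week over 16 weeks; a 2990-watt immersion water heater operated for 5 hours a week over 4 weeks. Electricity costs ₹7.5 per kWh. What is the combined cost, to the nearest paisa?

Wi-Fi router: Runtime = 10 h/week × 16 weeks = 160 h
Wi-Fi router: 0.007 kW × 160 h = 1.12 kWh
immersion water heater: Runtime = 5 h/week × 4 weeks = 20 h
immersion water heater: 2.99 kW × 20 h = 59.8 kWh
Total energy = 60.92 kWh
Cost = 60.92 × ₹7.5 = ₹456.90

₹456.90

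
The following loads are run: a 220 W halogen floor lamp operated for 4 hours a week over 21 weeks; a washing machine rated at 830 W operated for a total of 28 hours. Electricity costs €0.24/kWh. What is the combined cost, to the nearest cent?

halogen floor lamp: Runtime = 4 h/week × 21 weeks = 84 h
halogen floor lamp: 0.22 kW × 84 h = 18.48 kWh
washing machine: 0.83 kW × 28 h = 23.24 kWh
Total energy = 41.72 kWh
Cost = 41.72 × €0.24 = €10.01

€10.01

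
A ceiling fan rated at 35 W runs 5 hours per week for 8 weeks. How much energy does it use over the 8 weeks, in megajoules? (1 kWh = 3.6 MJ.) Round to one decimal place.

Runtime = 5 h/week × 8 weeks = 40 h
Energy = 0.035 kW × 40 h = 1.4 kWh
= 1.4 × 3.6 MJ = 5.0 MJ

5.0 MJ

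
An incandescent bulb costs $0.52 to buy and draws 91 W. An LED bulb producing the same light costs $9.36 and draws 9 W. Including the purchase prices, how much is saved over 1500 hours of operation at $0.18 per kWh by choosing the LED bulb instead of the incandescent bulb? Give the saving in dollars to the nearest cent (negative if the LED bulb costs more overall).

$13.30

incandescent bulb: $0.52 + (91/1000) kW × 1500 h × $0.18 = $0.52 + $24.57 = $25.09
LED bulb: $9.36 + (9/1000) kW × 1500 h × $0.18 = $9.36 + $2.43 = $11.79
Saving = $25.09 − $11.79 = $13.3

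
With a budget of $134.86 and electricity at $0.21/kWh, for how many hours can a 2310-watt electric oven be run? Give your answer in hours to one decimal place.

Energy available = $134.86 ÷ $0.21/kWh = 642.1905 kWh
Hours = 642.1905 kWh ÷ 2.31 kW = 278.0 h

278.0 h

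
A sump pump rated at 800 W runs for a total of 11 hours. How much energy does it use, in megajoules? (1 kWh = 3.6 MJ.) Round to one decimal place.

31.7 MJ

Energy = 0.8 kW × 11 h = 8.8 kWh
= 8.8 × 3.6 MJ = 31.7 MJ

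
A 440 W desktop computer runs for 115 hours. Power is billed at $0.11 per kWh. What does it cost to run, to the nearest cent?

Energy = 0.44 kW × 115 h = 50.6 kWh
Cost = 50.6 kWh × $0.11/kWh = $5.57

$5.57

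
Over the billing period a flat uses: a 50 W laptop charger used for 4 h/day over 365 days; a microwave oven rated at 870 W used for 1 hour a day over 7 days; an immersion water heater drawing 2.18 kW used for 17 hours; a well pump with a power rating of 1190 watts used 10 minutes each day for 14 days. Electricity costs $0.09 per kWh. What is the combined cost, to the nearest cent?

$10.70

laptop charger: Runtime = 4 h/day × 365 days = 1460 h
laptop charger: 0.05 kW × 1460 h = 73 kWh
microwave oven: Runtime = 1 h/day × 7 days = 7 h
microwave oven: 0.87 kW × 7 h = 6.09 kWh
immersion water heater: 2.18 kW × 17 h = 37.06 kWh
well pump: Runtime = 10 min × 14 = 140 min = 2.333333… h
well pump: 1.19 kW × 2.333333… h = 2.776666… kWh
Total energy = 118.926666… kWh
Cost = 118.926666… × $0.09 = $10.70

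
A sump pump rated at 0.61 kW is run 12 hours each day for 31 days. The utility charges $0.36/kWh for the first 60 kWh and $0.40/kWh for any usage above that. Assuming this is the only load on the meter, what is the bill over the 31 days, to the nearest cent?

$88.37

Runtime = 12 h/day × 31 days = 372 h
Energy = 0.61 kW × 372 h = 226.92 kWh
Tier 1 (0–60 kWh): 60 × $0.36 = $21.6
Above 60 kWh: 166.92 × $0.40 = $66.768
Bill = $88.37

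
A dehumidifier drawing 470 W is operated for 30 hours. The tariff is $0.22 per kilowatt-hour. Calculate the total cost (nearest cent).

Energy = 0.47 kW × 30 h = 14.1 kWh
Cost = 14.1 kWh × $0.22/kWh = $3.10

$3.10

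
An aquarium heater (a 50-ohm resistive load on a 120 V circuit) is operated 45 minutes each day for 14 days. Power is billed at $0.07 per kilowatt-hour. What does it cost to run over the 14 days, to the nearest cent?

$0.21

Power = V²/R = 120²/50 = 288 W = 0.288 kW
Runtime = 45 min × 14 = 630 min = 10.5 h
Energy = 0.288 kW × 10.5 h = 3.024 kWh
Cost = 3.024 kWh × $0.07/kWh = $0.21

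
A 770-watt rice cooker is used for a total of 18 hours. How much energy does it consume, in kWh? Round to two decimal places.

Energy = 0.77 kW × 18 h = 13.86 kWh

13.86 kWh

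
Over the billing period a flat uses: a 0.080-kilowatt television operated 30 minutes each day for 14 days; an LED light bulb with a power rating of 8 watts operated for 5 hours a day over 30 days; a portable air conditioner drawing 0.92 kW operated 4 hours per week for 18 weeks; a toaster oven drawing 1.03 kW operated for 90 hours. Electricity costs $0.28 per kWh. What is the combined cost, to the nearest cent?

television: Runtime = 30 min × 14 = 420 min = 7 h
television: 0.08 kW × 7 h = 0.56 kWh
LED light bulb: Runtime = 5 h/day × 30 days = 150 h
LED light bulb: 0.008 kW × 150 h = 1.2 kWh
portable air conditioner: Runtime = 4 h/week × 18 weeks = 72 h
portable air conditioner: 0.92 kW × 72 h = 66.24 kWh
toaster oven: 1.03 kW × 90 h = 92.7 kWh
Total energy = 160.7 kWh
Cost = 160.7 × $0.28 = $45.00

$45.00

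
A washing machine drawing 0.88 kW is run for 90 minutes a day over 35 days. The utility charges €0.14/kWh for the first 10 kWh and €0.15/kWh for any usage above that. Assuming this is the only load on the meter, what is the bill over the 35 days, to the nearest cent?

€6.83

Runtime = 90 min × 35 = 3150 min = 52.5 h
Energy = 0.88 kW × 52.5 h = 46.2 kWh
Tier 1 (0–10 kWh): 10 × €0.14 = €1.4
Above 10 kWh: 36.2 × €0.15 = €5.43
Bill = €6.83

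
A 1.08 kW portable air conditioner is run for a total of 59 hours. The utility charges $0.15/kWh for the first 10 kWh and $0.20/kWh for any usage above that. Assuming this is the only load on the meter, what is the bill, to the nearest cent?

$12.24

Energy = 1.08 kW × 59 h = 63.72 kWh
Tier 1 (0–10 kWh): 10 × $0.15 = $1.5
Above 10 kWh: 53.72 × $0.20 = $10.744
Bill = $12.24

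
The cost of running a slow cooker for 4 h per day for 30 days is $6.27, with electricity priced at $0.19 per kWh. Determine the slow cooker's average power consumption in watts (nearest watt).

Energy = $6.27 ÷ $0.19/kWh = 33 kWh
Runtime = 4 h/day × 30 days = 120 h
Power = 33 kWh ÷ 120 h = 0.275 kW = 275 W

275 W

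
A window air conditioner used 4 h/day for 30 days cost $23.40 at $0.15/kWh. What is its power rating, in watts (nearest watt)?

1300 W

Energy = $23.40 ÷ $0.15/kWh = 156 kWh
Runtime = 4 h/day × 30 days = 120 h
Power = 156 kWh ÷ 120 h = 1.3 kW = 1300 W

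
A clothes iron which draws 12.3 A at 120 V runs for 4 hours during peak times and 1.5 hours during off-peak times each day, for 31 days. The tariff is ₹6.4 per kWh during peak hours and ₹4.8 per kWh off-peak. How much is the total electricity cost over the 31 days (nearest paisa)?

₹1500.80

Power = 12.3 A × 120 V = 1476 W = 1.476 kW
Peak energy = 1.476 kW × 4 h × 31 = 183.024 kWh
Off-peak energy = 1.476 kW × 1.5 h × 31 = 68.634 kWh
Cost = 183.024 × ₹6.4 + 68.634 × ₹4.8 = ₹1171.3536 + ₹329.4432 = ₹1500.80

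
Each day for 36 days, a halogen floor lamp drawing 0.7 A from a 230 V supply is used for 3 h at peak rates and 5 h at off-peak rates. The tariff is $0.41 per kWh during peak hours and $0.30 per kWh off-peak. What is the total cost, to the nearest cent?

Power = 0.7 A × 230 V = 161 W = 0.161 kW
Peak energy = 0.161 kW × 3 h × 36 = 17.388 kWh
Off-peak energy = 0.161 kW × 5 h × 36 = 28.98 kWh
Cost = 17.388 × $0.41 + 28.98 × $0.30 = $7.12908 + $8.694 = $15.82

$15.82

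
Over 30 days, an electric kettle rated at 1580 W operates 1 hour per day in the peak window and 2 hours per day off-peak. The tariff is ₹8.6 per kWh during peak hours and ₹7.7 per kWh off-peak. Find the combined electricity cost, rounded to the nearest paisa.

₹1137.60

Peak energy = 1.58 kW × 1 h × 30 = 47.4 kWh
Off-peak energy = 1.58 kW × 2 h × 30 = 94.8 kWh
Cost = 47.4 × ₹8.6 + 94.8 × ₹7.7 = ₹407.64 + ₹729.96 = ₹1137.60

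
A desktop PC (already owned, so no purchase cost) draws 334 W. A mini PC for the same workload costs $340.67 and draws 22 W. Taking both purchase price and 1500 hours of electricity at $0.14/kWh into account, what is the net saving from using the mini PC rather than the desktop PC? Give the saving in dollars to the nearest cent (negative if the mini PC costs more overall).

desktop PC: $0.00 + (334/1000) kW × 1500 h × $0.14 = $0.00 + $70.14 = $70.14
mini PC: $340.67 + (22/1000) kW × 1500 h × $0.14 = $340.67 + $4.62 = $345.29
Saving = $70.14 − $345.29 = −$275.15

-$275.15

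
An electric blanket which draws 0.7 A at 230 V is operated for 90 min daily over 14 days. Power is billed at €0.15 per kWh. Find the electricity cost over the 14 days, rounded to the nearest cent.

Power = 0.7 A × 230 V = 161 W = 0.161 kW
Runtime = 90 min × 14 = 1260 min = 21 h
Energy = 0.161 kW × 21 h = 3.381 kWh
Cost = 3.381 kWh × €0.15/kWh = €0.51

€0.51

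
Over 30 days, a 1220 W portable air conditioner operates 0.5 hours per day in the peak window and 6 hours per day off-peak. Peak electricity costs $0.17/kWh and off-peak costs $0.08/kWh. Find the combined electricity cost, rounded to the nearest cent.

$20.68

Peak energy = 1.22 kW × 0.5 h × 30 = 18.3 kWh
Off-peak energy = 1.22 kW × 6 h × 30 = 219.6 kWh
Cost = 18.3 × $0.17 + 219.6 × $0.08 = $3.111 + $17.568 = $20.68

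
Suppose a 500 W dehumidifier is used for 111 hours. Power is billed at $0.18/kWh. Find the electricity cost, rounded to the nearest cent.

$9.99

Energy = 0.5 kW × 111 h = 55.5 kWh
Cost = 55.5 kWh × $0.18/kWh = $9.99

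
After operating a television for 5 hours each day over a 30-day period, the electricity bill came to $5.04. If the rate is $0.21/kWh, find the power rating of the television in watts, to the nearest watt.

160 W

Energy = $5.04 ÷ $0.21/kWh = 24 kWh
Runtime = 5 h/day × 30 days = 150 h
Power = 24 kWh ÷ 150 h = 0.16 kW = 160 W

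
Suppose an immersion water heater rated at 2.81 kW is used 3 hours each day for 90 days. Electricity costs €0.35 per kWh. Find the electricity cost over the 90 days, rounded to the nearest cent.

Runtime = 3 h/day × 90 days = 270 h
Energy = 2.81 kW × 270 h = 758.7 kWh
Cost = 758.7 kWh × €0.35/kWh = €265.55

€265.55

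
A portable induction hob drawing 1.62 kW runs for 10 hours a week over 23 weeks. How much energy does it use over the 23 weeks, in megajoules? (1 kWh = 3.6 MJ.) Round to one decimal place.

1341.4 MJ

Runtime = 10 h/week × 23 weeks = 230 h
Energy = 1.62 kW × 230 h = 372.6 kWh
= 372.6 × 3.6 MJ = 1341.4 MJ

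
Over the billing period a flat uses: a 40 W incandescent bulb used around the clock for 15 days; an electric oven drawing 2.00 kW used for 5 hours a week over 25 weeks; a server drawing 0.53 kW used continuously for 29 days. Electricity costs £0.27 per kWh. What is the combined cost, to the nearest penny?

£170.99

incandescent bulb: Runtime = 24 h × 15 = 360 h
incandescent bulb: 0.04 kW × 360 h = 14.4 kWh
electric oven: Runtime = 5 h/week × 25 weeks = 125 h
electric oven: 2 kW × 125 h = 250 kWh
server: Runtime = 24 h × 29 = 696 h
server: 0.53 kW × 696 h = 368.88 kWh
Total energy = 633.28 kWh
Cost = 633.28 × £0.27 = £170.99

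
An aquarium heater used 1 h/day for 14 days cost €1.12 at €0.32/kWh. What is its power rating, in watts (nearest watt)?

250 W

Energy = €1.12 ÷ €0.32/kWh = 3.5 kWh
Runtime = 1 h/day × 14 days = 14 h
Power = 3.5 kWh ÷ 14 h = 0.25 kW = 250 W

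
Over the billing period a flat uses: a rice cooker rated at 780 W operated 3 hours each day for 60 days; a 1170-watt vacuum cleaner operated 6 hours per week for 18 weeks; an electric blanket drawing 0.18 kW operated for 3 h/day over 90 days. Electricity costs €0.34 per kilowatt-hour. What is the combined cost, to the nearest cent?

€107.22

rice cooker: Runtime = 3 h/day × 60 days = 180 h
rice cooker: 0.78 kW × 180 h = 140.4 kWh
vacuum cleaner: Runtime = 6 h/week × 18 weeks = 108 h
vacuum cleaner: 1.17 kW × 108 h = 126.36 kWh
electric blanket: Runtime = 3 h/day × 90 days = 270 h
electric blanket: 0.18 kW × 270 h = 48.6 kWh
Total energy = 315.36 kWh
Cost = 315.36 × €0.34 = €107.22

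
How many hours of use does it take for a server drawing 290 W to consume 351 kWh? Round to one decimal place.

Hours = 351 kWh ÷ 0.29 kW = 1210.3 h

1210.3 h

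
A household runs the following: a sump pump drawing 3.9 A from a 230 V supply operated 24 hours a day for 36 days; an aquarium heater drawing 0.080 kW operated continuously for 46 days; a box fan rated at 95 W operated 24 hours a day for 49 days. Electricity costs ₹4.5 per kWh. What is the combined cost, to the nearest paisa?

₹4387.72

sump pump: Power = 3.9 A × 230 V = 897 W = 0.897 kW
sump pump: Runtime = 24 h × 36 = 864 h
sump pump: 0.897 kW × 864 h = 775.008 kWh
aquarium heater: Runtime = 24 h × 46 = 1104 h
aquarium heater: 0.08 kW × 1104 h = 88.32 kWh
box fan: Runtime = 24 h × 49 = 1176 h
box fan: 0.095 kW × 1176 h = 111.72 kWh
Total energy = 975.048 kWh
Cost = 975.048 × ₹4.5 = ₹4387.72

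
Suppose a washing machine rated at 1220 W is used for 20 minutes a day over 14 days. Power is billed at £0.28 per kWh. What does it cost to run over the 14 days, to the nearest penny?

£1.59

Runtime = 20 min × 14 = 280 min = 4.666666… h
Energy = 1.22 kW × 4.666666… h = 5.693333… kWh
Cost = 5.693333… kWh × £0.28/kWh = £1.59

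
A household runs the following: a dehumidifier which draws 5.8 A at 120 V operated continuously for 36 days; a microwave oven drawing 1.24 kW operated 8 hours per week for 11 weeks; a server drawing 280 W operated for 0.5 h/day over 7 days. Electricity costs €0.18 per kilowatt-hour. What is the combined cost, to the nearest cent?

€128.06

dehumidifier: Power = 5.8 A × 120 V = 696 W = 0.696 kW
dehumidifier: Runtime = 24 h × 36 = 864 h
dehumidifier: 0.696 kW × 864 h = 601.344 kWh
microwave oven: Runtime = 8 h/week × 11 weeks = 88 h
microwave oven: 1.24 kW × 88 h = 109.12 kWh
server: Runtime = 0.5 h/day × 7 days = 3.5 h
server: 0.28 kW × 3.5 h = 0.98 kWh
Total energy = 711.444 kWh
Cost = 711.444 × €0.18 = €128.06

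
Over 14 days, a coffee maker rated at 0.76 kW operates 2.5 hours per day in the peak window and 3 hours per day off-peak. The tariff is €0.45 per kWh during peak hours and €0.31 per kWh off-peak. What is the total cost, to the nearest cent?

Peak energy = 0.76 kW × 2.5 h × 14 = 26.6 kWh
Off-peak energy = 0.76 kW × 3 h × 14 = 31.92 kWh
Cost = 26.6 × €0.45 + 31.92 × €0.31 = €11.97 + €9.8952 = €21.87

€21.87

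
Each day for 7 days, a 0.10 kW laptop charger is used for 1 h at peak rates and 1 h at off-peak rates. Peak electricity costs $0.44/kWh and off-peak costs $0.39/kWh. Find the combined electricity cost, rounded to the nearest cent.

$0.58

Peak energy = 0.1 kW × 1 h × 7 = 0.7 kWh
Off-peak energy = 0.1 kW × 1 h × 7 = 0.7 kWh
Cost = 0.7 × $0.44 + 0.7 × $0.39 = $0.308 + $0.273 = $0.58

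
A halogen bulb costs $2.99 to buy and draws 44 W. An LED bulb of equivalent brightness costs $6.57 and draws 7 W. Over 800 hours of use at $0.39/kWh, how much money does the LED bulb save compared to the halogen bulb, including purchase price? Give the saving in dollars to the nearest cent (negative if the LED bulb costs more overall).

halogen bulb: $2.99 + (44/1000) kW × 800 h × $0.39 = $2.99 + $13.728 = $16.718
LED bulb: $6.57 + (7/1000) kW × 800 h × $0.39 = $6.57 + $2.184 = $8.754
Saving = $16.718 − $8.754 = $7.964 → $7.96

$7.96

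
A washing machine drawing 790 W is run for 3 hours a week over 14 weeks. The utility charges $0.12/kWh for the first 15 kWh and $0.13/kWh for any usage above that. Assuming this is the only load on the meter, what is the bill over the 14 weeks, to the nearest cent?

Runtime = 3 h/week × 14 weeks = 42 h
Energy = 0.79 kW × 42 h = 33.18 kWh
Tier 1 (0–15 kWh): 15 × $0.12 = $1.8
Above 15 kWh: 18.18 × $0.13 = $2.3634
Bill = $4.16

$4.16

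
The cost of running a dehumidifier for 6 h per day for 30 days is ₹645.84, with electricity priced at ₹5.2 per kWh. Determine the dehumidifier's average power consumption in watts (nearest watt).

Energy = ₹645.84 ÷ ₹5.2/kWh = 124.2 kWh
Runtime = 6 h/day × 30 days = 180 h
Power = 124.2 kWh ÷ 180 h = 0.69 kW = 690 W

690 W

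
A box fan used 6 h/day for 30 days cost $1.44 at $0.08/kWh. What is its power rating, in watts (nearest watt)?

Energy = $1.44 ÷ $0.08/kWh = 18 kWh
Runtime = 6 h/day × 30 days = 180 h
Power = 18 kWh ÷ 180 h = 0.1 kW = 100 W

100 W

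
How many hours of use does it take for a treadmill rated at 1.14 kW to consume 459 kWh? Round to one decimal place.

Hours = 459 kWh ÷ 1.14 kW = 402.6 h

402.6 h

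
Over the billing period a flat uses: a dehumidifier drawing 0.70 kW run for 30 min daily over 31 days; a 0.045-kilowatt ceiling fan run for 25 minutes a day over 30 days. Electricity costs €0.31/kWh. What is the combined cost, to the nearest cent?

€3.54

dehumidifier: Runtime = 30 min × 31 = 930 min = 15.5 h
dehumidifier: 0.7 kW × 15.5 h = 10.85 kWh
ceiling fan: Runtime = 25 min × 30 = 750 min = 12.5 h
ceiling fan: 0.045 kW × 12.5 h = 0.5625 kWh
Total energy = 11.4125 kWh
Cost = 11.4125 × €0.31 = €3.54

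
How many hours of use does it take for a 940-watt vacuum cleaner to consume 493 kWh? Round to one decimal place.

524.5 h

Hours = 493 kWh ÷ 0.94 kW = 524.5 h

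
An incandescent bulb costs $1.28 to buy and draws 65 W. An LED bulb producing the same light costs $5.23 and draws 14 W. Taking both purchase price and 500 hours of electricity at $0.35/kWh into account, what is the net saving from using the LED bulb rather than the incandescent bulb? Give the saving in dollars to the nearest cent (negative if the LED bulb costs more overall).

$4.98

incandescent bulb: $1.28 + (65/1000) kW × 500 h × $0.35 = $1.28 + $11.375 = $12.655
LED bulb: $5.23 + (14/1000) kW × 500 h × $0.35 = $5.23 + $2.45 = $7.68
Saving = $12.655 − $7.68 = $4.975 → $4.98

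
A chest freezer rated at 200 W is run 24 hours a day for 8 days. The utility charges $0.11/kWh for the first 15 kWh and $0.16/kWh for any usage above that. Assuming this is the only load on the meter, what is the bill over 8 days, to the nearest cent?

$5.39

Runtime = 24 h × 8 = 192 h
Energy = 0.2 kW × 192 h = 38.4 kWh
Tier 1 (0–15 kWh): 15 × $0.11 = $1.65
Above 15 kWh: 23.4 × $0.16 = $3.744
Bill = $5.39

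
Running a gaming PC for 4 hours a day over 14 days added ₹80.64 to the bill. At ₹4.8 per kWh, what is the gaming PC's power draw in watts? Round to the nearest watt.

Energy = ₹80.64 ÷ ₹4.8/kWh = 16.8 kWh
Runtime = 4 h/day × 14 days = 56 h
Power = 16.8 kWh ÷ 56 h = 0.3 kW = 300 W

300 W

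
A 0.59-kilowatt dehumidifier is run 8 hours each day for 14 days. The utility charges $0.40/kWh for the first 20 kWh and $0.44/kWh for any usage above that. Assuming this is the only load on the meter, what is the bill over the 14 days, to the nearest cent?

$28.28

Runtime = 8 h/day × 14 days = 112 h
Energy = 0.59 kW × 112 h = 66.08 kWh
Tier 1 (0–20 kWh): 20 × $0.40 = $8
Above 20 kWh: 46.08 × $0.44 = $20.2752
Bill = $28.28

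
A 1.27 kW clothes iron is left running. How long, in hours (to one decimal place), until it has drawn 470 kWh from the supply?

370.1 h

Hours = 470 kWh ÷ 1.27 kW = 370.1 h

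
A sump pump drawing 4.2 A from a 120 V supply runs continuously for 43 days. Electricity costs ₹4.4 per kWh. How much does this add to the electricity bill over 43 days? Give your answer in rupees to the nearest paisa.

₹2288.56

Power = 4.2 A × 120 V = 504 W = 0.504 kW
Runtime = 24 h × 43 = 1032 h
Energy = 0.504 kW × 1032 h = 520.128 kWh
Cost = 520.128 kWh × ₹4.4/kWh = ₹2288.56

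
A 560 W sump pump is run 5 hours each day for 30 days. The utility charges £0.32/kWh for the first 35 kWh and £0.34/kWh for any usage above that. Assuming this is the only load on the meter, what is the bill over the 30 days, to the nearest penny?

Runtime = 5 h/day × 30 days = 150 h
Energy = 0.56 kW × 150 h = 84 kWh
Tier 1 (0–35 kWh): 35 × £0.32 = £11.2
Above 35 kWh: 49 × £0.34 = £16.66
Bill = £27.86

£27.86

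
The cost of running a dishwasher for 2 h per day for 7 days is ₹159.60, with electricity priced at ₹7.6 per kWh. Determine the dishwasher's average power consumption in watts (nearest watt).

Energy = ₹159.60 ÷ ₹7.6/kWh = 21 kWh
Runtime = 2 h/day × 7 days = 14 h
Power = 21 kWh ÷ 14 h = 1.5 kW = 1500 W

1500 W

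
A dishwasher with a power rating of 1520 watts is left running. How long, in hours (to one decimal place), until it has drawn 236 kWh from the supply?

155.3 h

Hours = 236 kWh ÷ 1.52 kW = 155.3 h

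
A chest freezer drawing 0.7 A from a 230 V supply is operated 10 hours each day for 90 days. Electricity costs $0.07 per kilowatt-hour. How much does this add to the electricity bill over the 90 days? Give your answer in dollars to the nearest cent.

Power = 0.7 A × 230 V = 161 W = 0.161 kW
Runtime = 10 h/day × 90 days = 900 h
Energy = 0.161 kW × 900 h = 144.9 kWh
Cost = 144.9 kWh × $0.07/kWh = $10.14

$10.14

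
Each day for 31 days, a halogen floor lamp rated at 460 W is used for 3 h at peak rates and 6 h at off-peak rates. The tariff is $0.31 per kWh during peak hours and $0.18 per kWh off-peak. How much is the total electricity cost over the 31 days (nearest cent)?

Peak energy = 0.46 kW × 3 h × 31 = 42.78 kWh
Off-peak energy = 0.46 kW × 6 h × 31 = 85.56 kWh
Cost = 42.78 × $0.31 + 85.56 × $0.18 = $13.2618 + $15.4008 = $28.66

$28.66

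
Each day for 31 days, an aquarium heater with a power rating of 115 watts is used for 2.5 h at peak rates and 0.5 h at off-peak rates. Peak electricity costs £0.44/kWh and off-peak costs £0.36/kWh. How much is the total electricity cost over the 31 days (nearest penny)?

£4.56

Peak energy = 0.115 kW × 2.5 h × 31 = 8.9125 kWh
Off-peak energy = 0.115 kW × 0.5 h × 31 = 1.7825 kWh
Cost = 8.9125 × £0.44 + 1.7825 × £0.36 = £3.9215 + £0.6417 = £4.56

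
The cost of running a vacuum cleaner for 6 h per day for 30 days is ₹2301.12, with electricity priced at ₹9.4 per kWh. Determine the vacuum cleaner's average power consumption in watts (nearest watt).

1360 W

Energy = ₹2301.12 ÷ ₹9.4/kWh = 244.8 kWh
Runtime = 6 h/day × 30 days = 180 h
Power = 244.8 kWh ÷ 180 h = 1.36 kW = 1360 W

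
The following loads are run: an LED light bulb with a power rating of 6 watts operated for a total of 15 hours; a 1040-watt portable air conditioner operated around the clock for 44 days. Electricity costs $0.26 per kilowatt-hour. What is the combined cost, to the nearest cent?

LED light bulb: 0.006 kW × 15 h = 0.09 kWh
portable air conditioner: Runtime = 24 h × 44 = 1056 h
portable air conditioner: 1.04 kW × 1056 h = 1098.24 kWh
Total energy = 1098.33 kWh
Cost = 1098.33 × $0.26 = $285.57

$285.57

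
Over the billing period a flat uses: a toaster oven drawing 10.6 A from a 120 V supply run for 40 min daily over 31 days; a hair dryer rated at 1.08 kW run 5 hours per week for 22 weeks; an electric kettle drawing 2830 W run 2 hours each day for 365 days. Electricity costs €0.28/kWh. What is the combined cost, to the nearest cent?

€619.08

toaster oven: Power = 10.6 A × 120 V = 1272 W = 1.272 kW
toaster oven: Runtime = 40 min × 31 = 1240 min = 20.666666… h
toaster oven: 1.272 kW × 20.666666… h = 26.288 kWh
hair dryer: Runtime = 5 h/week × 22 weeks = 110 h
hair dryer: 1.08 kW × 110 h = 118.8 kWh
electric kettle: Runtime = 2 h/day × 365 days = 730 h
electric kettle: 2.83 kW × 730 h = 2065.9 kWh
Total energy = 2210.988 kWh
Cost = 2210.988 × €0.28 = €619.08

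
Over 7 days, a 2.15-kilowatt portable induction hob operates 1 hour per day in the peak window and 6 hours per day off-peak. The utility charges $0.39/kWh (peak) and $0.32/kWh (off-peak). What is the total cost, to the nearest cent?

$34.77

Peak energy = 2.15 kW × 1 h × 7 = 15.05 kWh
Off-peak energy = 2.15 kW × 6 h × 7 = 90.3 kWh
Cost = 15.05 × $0.39 + 90.3 × $0.32 = $5.8695 + $28.896 = $34.77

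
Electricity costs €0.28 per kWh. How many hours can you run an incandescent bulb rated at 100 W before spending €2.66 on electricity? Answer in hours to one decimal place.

Energy available = €2.66 ÷ €0.28/kWh = 9.5 kWh
Hours = 9.5 kWh ÷ 0.1 kW = 95.0 h

95.0 h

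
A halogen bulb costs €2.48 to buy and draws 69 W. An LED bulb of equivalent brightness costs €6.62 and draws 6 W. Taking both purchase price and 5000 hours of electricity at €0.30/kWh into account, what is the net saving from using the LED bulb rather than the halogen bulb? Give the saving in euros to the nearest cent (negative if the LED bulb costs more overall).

€90.36

halogen bulb: €2.48 + (69/1000) kW × 5000 h × €0.30 = €2.48 + €103.5 = €105.98
LED bulb: €6.62 + (6/1000) kW × 5000 h × €0.30 = €6.62 + €9 = €15.62
Saving = €105.98 − €15.62 = €90.36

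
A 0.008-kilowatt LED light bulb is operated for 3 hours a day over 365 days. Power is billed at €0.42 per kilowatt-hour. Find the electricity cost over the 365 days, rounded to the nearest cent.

Runtime = 3 h/day × 365 days = 1095 h
Energy = 0.008 kW × 1095 h = 8.76 kWh
Cost = 8.76 kWh × €0.42/kWh = €3.68

€3.68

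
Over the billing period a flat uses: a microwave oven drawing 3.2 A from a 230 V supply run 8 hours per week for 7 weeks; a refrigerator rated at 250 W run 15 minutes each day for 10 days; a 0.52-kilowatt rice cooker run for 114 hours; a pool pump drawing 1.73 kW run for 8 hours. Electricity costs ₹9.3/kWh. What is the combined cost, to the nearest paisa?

microwave oven: Power = 3.2 A × 230 V = 736 W = 0.736 kW
microwave oven: Runtime = 8 h/week × 7 weeks = 56 h
microwave oven: 0.736 kW × 56 h = 41.216 kWh
refrigerator: Runtime = 15 min × 10 = 150 min = 2.5 h
refrigerator: 0.25 kW × 2.5 h = 0.625 kWh
rice cooker: 0.52 kW × 114 h = 59.28 kWh
pool pump: 1.73 kW × 8 h = 13.84 kWh
Total energy = 114.961 kWh
Cost = 114.961 × ₹9.3 = ₹1069.14

₹1069.14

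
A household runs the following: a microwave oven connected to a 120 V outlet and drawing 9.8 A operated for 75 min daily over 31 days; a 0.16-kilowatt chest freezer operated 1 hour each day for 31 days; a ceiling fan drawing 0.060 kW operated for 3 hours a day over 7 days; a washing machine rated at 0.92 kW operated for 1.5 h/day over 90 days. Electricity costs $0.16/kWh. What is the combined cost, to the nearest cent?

$28.16

microwave oven: Power = 9.8 A × 120 V = 1176 W = 1.176 kW
microwave oven: Runtime = 75 min × 31 = 2325 min = 38.75 h
microwave oven: 1.176 kW × 38.75 h = 45.57 kWh
chest freezer: Runtime = 1 h/day × 31 days = 31 h
chest freezer: 0.16 kW × 31 h = 4.96 kWh
ceiling fan: Runtime = 3 h/day × 7 days = 21 h
ceiling fan: 0.06 kW × 21 h = 1.26 kWh
washing machine: Runtime = 1.5 h/day × 90 days = 135 h
washing machine: 0.92 kW × 135 h = 124.2 kWh
Total energy = 175.99 kWh
Cost = 175.99 × $0.16 = $28.16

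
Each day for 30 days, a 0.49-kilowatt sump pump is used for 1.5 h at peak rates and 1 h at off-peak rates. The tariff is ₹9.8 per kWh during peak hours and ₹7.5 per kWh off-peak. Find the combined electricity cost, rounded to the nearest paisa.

Peak energy = 0.49 kW × 1.5 h × 30 = 22.05 kWh
Off-peak energy = 0.49 kW × 1 h × 30 = 14.7 kWh
Cost = 22.05 × ₹9.8 + 14.7 × ₹7.5 = ₹216.09 + ₹110.25 = ₹326.34

₹326.34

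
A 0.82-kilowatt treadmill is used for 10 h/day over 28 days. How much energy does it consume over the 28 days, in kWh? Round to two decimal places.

229.60 kWh

Runtime = 10 h/day × 28 days = 280 h
Energy = 0.82 kW × 280 h = 229.6 kWh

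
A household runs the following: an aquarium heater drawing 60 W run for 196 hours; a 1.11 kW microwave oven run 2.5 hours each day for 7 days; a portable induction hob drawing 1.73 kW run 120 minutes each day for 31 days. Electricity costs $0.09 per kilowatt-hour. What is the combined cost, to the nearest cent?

aquarium heater: 0.06 kW × 196 h = 11.76 kWh
microwave oven: Runtime = 2.5 h/day × 7 days = 17.5 h
microwave oven: 1.11 kW × 17.5 h = 19.425 kWh
portable induction hob: Runtime = 120 min × 31 = 3720 min = 62 h
portable induction hob: 1.73 kW × 62 h = 107.26 kWh
Total energy = 138.445 kWh
Cost = 138.445 × $0.09 = $12.46

$12.46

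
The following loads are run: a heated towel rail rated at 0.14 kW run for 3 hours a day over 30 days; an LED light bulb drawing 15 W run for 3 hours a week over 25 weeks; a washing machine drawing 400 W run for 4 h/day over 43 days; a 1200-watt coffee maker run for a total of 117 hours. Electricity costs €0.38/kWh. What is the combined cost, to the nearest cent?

heated towel rail: Runtime = 3 h/day × 30 days = 90 h
heated towel rail: 0.14 kW × 90 h = 12.6 kWh
LED light bulb: Runtime = 3 h/week × 25 weeks = 75 h
LED light bulb: 0.015 kW × 75 h = 1.125 kWh
washing machine: Runtime = 4 h/day × 43 days = 172 h
washing machine: 0.4 kW × 172 h = 68.8 kWh
coffee maker: 1.2 kW × 117 h = 140.4 kWh
Total energy = 222.925 kWh
Cost = 222.925 × €0.38 = €84.71

€84.71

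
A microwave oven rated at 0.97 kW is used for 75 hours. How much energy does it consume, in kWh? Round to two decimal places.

72.75 kWh

Energy = 0.97 kW × 75 h = 72.75 kWh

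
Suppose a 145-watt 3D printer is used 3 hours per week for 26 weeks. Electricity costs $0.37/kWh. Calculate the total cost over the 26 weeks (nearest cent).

$4.18

Runtime = 3 h/week × 26 weeks = 78 h
Energy = 0.145 kW × 78 h = 11.31 kWh
Cost = 11.31 kWh × $0.37/kWh = $4.18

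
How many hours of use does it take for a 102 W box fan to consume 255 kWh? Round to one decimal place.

Hours = 255 kWh ÷ 0.102 kW = 2500.0 h

2500.0 h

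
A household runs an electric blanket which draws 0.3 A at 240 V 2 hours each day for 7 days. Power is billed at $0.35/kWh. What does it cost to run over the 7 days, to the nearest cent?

Power = 0.3 A × 240 V = 72 W = 0.072 kW
Runtime = 2 h/day × 7 days = 14 h
Energy = 0.072 kW × 14 h = 1.008 kWh
Cost = 1.008 kWh × $0.35/kWh = $0.35

$0.35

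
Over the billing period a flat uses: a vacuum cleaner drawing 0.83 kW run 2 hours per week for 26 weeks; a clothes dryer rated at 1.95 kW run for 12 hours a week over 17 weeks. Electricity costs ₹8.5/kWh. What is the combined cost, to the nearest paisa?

₹3748.16

vacuum cleaner: Runtime = 2 h/week × 26 weeks = 52 h
vacuum cleaner: 0.83 kW × 52 h = 43.16 kWh
clothes dryer: Runtime = 12 h/week × 17 weeks = 204 h
clothes dryer: 1.95 kW × 204 h = 397.8 kWh
Total energy = 440.96 kWh
Cost = 440.96 × ₹8.5 = ₹3748.16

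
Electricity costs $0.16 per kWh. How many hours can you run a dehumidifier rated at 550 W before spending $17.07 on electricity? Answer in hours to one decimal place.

194.0 h

Energy available = $17.07 ÷ $0.16/kWh = 106.6875 kWh
Hours = 106.6875 kWh ÷ 0.55 kW = 194.0 h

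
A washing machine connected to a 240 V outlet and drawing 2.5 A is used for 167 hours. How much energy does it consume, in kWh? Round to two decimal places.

100.20 kWh

Power = 2.5 A × 240 V = 600 W = 0.6 kW
Energy = 0.6 kW × 167 h = 100.2 kWh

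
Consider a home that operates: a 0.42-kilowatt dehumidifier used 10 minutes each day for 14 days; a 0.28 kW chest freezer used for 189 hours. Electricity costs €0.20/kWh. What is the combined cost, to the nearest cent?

dehumidifier: Runtime = 10 min × 14 = 140 min = 2.333333… h
dehumidifier: 0.42 kW × 2.333333… h = 0.98 kWh
chest freezer: 0.28 kW × 189 h = 52.92 kWh
Total energy = 53.9 kWh
Cost = 53.9 × €0.20 = €10.78

€10.78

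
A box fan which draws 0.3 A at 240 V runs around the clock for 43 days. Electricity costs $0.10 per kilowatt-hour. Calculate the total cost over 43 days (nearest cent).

$7.43

Power = 0.3 A × 240 V = 72 W = 0.072 kW
Runtime = 24 h × 43 = 1032 h
Energy = 0.072 kW × 1032 h = 74.304 kWh
Cost = 74.304 kWh × $0.10/kWh = $7.43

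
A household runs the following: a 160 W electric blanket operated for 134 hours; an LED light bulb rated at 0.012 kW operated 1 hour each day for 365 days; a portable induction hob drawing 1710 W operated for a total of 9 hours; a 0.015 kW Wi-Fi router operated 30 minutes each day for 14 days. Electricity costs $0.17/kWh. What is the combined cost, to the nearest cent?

electric blanket: 0.16 kW × 134 h = 21.44 kWh
LED light bulb: Runtime = 1 h/day × 365 days = 365 h
LED light bulb: 0.012 kW × 365 h = 4.38 kWh
portable induction hob: 1.71 kW × 9 h = 15.39 kWh
Wi-Fi router: Runtime = 30 min × 14 = 420 min = 7 h
Wi-Fi router: 0.015 kW × 7 h = 0.105 kWh
Total energy = 41.315 kWh
Cost = 41.315 × $0.17 = $7.02

$7.02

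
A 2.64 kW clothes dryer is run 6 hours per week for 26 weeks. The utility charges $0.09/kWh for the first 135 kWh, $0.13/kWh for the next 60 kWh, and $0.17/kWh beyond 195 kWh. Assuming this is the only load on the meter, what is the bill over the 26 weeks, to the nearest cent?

$56.81

Runtime = 6 h/week × 26 weeks = 156 h
Energy = 2.64 kW × 156 h = 411.84 kWh
Tier 1 (0–135 kWh): 135 × $0.09 = $12.15
Tier 2 (135–195 kWh): 60 × $0.13 = $7.8
Above 195 kWh: 216.84 × $0.17 = $36.8628
Bill = $56.81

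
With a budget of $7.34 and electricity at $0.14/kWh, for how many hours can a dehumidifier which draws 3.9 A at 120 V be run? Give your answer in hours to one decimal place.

Power = 3.9 A × 120 V = 468 W = 0.468 kW
Energy available = $7.34 ÷ $0.14/kWh = 52.4286 kWh
Hours = 52.4286 kWh ÷ 0.468 kW = 112.0 h

112.0 h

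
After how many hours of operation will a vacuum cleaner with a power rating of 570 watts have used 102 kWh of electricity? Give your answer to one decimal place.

178.9 h

Hours = 102 kWh ÷ 0.57 kW = 178.9 h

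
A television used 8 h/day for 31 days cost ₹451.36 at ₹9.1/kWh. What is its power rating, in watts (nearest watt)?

Energy = ₹451.36 ÷ ₹9.1/kWh = 49.6 kWh
Runtime = 8 h/day × 31 days = 248 h
Power = 49.6 kWh ÷ 248 h = 0.2 kW = 200 W

200 W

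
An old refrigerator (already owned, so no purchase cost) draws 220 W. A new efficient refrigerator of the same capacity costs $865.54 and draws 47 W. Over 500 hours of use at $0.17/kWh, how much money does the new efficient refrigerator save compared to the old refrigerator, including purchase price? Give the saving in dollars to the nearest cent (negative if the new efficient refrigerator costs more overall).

old refrigerator: $0.00 + (220/1000) kW × 500 h × $0.17 = $0.00 + $18.7 = $18.7
new efficient refrigerator: $865.54 + (47/1000) kW × 500 h × $0.17 = $865.54 + $3.995 = $869.535
Saving = $18.7 − $869.535 = −$850.835 → -$850.84

-$850.84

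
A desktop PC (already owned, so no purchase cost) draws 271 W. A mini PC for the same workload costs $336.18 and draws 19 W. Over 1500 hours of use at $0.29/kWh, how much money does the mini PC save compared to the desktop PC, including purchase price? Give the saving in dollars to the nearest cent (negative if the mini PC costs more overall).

desktop PC: $0.00 + (271/1000) kW × 1500 h × $0.29 = $0.00 + $117.885 = $117.885
mini PC: $336.18 + (19/1000) kW × 1500 h × $0.29 = $336.18 + $8.265 = $344.445
Saving = $117.885 − $344.445 = −$226.56

-$226.56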